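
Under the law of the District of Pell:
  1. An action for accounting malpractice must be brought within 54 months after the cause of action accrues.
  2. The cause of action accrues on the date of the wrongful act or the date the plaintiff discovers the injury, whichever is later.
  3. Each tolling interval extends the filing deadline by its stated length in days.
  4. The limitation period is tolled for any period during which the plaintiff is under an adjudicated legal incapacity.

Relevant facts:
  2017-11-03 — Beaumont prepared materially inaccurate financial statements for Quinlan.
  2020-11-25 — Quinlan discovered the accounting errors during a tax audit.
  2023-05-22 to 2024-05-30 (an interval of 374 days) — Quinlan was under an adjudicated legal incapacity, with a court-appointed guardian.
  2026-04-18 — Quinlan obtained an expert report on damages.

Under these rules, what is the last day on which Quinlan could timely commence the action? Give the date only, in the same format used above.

Because discovery on 2020-11-25 post-dates the 2017-11-03 act, accrual under the later-of rule falls on 2020-11-25.
The untolled deadline — 54 months after 2020-11-25 — is 2025-05-25.
The period was tolled for 374 days by the plaintiff's legal incapacity (2023-05-22 to 2024-05-30), pushing the deadline to 2026-06-03.
Nothing else in the chronology tolls or restarts the period.

2026-06-03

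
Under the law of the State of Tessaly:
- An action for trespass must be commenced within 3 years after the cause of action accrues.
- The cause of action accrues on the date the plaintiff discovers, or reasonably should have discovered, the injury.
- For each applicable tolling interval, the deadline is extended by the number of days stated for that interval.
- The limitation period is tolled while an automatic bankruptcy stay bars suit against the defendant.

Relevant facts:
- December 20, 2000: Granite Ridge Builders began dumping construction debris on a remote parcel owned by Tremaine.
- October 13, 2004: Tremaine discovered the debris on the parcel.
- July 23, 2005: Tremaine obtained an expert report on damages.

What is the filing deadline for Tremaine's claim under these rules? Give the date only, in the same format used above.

October 13, 2007

Under the discovery rule, the claim accrued on October 13, 2004, when Tremaine discovered the injury — not on the December 20, 2000 date of the underlying act.
Adding the 3 years base period to October 13, 2004 gives a deadline of October 13, 2007, before any tolling.
None of the other events listed affects the running of the period under the stated rules.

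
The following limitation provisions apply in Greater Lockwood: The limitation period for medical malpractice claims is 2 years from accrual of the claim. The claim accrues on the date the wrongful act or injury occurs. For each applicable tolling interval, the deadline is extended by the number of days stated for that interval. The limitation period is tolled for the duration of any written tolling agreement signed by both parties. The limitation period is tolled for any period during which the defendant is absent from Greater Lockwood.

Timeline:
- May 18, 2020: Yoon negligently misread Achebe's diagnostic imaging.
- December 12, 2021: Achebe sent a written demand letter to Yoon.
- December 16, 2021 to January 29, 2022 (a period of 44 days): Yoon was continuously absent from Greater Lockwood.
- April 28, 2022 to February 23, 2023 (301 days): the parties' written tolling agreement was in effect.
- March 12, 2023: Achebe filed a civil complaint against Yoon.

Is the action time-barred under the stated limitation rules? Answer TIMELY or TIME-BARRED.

The claim accrued on May 18, 2020, the date of the act.
Adding the 2 years base period to May 18, 2020 gives a deadline of May 18, 2022, before any tolling.
The period was tolled for 44 days by the defendant's absence from the jurisdiction (December 16, 2021 to January 29, 2022), pushing the deadline to July 1, 2022.
Because the written tolling agreement ran from April 28, 2022 to February 23, 2023, the deadline is extended by 301 days to April 28, 2023.
Nothing else in the chronology tolls or restarts the period.
Filing on March 12, 2023 beat the April 28, 2023 deadline — the action is timely.

TIMELY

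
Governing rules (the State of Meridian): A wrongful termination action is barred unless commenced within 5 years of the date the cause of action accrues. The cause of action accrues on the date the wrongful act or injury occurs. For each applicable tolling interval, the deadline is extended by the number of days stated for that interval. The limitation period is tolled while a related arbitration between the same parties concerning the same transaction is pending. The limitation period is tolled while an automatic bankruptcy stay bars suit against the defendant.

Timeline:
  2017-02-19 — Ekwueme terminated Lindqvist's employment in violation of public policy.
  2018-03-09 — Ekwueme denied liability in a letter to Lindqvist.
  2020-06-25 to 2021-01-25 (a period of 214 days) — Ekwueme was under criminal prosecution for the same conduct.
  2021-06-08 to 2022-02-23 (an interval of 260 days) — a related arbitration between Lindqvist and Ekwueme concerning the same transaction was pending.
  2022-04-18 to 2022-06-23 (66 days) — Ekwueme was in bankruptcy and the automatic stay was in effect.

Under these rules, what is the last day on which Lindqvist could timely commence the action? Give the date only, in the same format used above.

The limitation period began to run on 2017-02-19.
5 years from 2017-02-19 is 2022-02-19.
The pending related arbitration from 2021-06-08 to 2022-02-23 tolled the period for 260 days, extending the deadline to 2022-11-06.
The automatic bankruptcy stay from 2022-04-18 to 2022-06-23 tolled the period for 66 days, extending the deadline to 2023-01-11.
No stated provision tolls the period for a criminal prosecution, so the interval from 2020-06-25 to 2021-01-25 has no effect on the deadline.
Nothing else in the chronology tolls or restarts the period.

2023-01-11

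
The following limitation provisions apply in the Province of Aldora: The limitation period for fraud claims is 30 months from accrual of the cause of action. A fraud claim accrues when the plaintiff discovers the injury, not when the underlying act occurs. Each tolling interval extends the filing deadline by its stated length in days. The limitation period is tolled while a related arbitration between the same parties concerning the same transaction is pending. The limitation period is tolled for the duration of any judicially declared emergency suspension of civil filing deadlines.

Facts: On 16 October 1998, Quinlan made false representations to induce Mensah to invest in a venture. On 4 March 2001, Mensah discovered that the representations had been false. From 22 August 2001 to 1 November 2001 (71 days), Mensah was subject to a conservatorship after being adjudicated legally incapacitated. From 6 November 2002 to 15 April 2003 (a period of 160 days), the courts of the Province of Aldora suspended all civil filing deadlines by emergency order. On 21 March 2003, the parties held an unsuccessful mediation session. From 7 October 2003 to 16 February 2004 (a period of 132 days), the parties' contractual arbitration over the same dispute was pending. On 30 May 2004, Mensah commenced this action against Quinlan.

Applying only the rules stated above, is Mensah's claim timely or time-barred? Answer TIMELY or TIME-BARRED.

TIMELY

Accrual is tied to discovery, so the period began on 4 March 2001 rather than on 16 October 1998 when the act occurred.
The untolled deadline — 30 months after 4 March 2001 — is 4 September 2003.
Because the emergency suspension of filing deadlines ran from 6 November 2002 to 15 April 2003, the deadline is extended by 160 days to 11 February 2004.
The pending related arbitration from 7 October 2003 to 16 February 2004 tolled the period for 132 days, extending the deadline to 22 June 2004.
No stated provision tolls the period for the plaintiff's incapacity, so the interval from 22 August 2001 to 1 November 2001 has no effect on the deadline.
The other events in the timeline have no effect on the limitation period under the stated rules.
Mensah filed on 30 May 2004, before the 22 June 2004 deadline, so the action is timely.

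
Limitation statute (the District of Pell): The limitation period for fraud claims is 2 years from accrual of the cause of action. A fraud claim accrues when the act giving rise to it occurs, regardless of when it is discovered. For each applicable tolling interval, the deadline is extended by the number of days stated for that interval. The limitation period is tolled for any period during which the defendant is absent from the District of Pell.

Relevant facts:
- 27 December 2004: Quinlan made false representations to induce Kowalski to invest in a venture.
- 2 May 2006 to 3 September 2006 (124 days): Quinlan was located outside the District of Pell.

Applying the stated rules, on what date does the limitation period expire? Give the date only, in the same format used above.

The cause of action accrued on 27 December 2004, the date of the act.
2 years from 27 December 2004 is 27 December 2006.
Because the defendant's absence from the jurisdiction ran from 2 May 2006 to 3 September 2006, the deadline is extended by 124 days to 30 April 2007.

30 April 2007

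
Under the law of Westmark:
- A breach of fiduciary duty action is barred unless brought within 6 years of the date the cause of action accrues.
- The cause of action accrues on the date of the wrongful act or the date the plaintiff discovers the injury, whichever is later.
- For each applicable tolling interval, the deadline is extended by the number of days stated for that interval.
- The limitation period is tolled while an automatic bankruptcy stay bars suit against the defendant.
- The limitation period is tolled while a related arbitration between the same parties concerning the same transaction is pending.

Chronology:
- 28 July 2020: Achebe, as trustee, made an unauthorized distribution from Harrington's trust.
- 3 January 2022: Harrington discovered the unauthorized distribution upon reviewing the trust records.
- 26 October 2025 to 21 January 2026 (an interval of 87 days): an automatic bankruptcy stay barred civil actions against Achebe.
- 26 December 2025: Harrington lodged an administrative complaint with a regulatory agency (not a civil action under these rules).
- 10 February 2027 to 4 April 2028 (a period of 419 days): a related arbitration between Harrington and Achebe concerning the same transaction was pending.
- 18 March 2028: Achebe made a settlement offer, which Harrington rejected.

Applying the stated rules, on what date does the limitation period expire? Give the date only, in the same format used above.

23 May 2029

The claim accrued on 3 January 2022 — the later of the 28 July 2020 act and the 3 January 2022 discovery.
Adding the 6 years base period to 3 January 2022 gives a deadline of 3 January 2028, before any tolling.
Because the automatic bankruptcy stay ran from 26 October 2025 to 21 January 2026, the deadline is extended by 87 days to 30 March 2028.
Because the pending related arbitration ran from 10 February 2027 to 4 April 2028, the deadline is extended by 419 days to 23 May 2029.
The other events in the timeline have no effect on the limitation period under the stated rules.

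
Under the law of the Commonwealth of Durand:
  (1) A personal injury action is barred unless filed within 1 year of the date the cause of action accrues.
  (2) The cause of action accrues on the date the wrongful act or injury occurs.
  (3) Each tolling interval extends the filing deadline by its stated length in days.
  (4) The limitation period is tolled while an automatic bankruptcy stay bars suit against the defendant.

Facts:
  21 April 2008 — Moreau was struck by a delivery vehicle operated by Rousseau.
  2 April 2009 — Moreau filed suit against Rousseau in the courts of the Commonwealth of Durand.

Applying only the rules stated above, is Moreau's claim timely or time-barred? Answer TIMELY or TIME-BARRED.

The claim accrued on 21 April 2008, when the wrongful act occurred.
1 year from 21 April 2008 is 21 April 2009.
The 2 April 2009 filing precedes the 21 April 2009 deadline; the claim is timely.

TIMELY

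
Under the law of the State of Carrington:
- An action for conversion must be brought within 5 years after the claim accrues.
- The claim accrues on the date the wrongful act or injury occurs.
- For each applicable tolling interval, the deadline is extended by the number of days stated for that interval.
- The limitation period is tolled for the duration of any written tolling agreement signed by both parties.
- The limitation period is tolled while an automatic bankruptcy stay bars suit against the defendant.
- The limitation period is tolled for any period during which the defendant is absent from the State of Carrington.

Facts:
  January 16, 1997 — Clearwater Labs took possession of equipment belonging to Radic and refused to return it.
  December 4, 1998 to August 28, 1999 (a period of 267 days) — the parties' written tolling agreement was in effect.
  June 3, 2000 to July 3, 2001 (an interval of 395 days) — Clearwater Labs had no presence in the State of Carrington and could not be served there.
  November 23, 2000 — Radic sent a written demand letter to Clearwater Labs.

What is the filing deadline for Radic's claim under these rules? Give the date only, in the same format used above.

The claim accrued on January 16, 1997, the date of the act.
5 years from January 16, 1997 is January 16, 2002.
The period was tolled for 267 days by the written tolling agreement (December 4, 1998 to August 28, 1999), pushing the deadline to October 10, 2002.
The defendant's absence from the jurisdiction from June 3, 2000 to July 3, 2001 tolled the period for 395 days, extending the deadline to November 9, 2003.
The other events in the timeline have no effect on the limitation period under the stated rules.

November 9, 2003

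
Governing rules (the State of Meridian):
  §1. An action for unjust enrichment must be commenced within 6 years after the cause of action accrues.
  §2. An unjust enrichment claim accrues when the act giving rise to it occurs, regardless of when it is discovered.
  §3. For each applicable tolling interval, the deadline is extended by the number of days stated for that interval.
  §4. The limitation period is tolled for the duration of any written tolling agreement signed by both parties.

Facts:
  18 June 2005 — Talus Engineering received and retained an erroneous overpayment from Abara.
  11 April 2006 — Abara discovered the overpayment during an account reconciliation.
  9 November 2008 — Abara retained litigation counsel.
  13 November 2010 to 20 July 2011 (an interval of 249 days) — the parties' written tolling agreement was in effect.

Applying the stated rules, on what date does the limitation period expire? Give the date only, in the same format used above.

22 February 2012

The claim accrued on 18 June 2005, when the wrongful act occurred; under the stated occurrence rule the 11 April 2006 discovery does not delay accrual.
Adding the 6 years base period to 18 June 2005 gives a deadline of 18 June 2011, before any tolling.
The written tolling agreement from 13 November 2010 to 20 July 2011 tolled the period for 249 days, extending the deadline to 22 February 2012.
The other events in the timeline have no effect on the limitation period under the stated rules.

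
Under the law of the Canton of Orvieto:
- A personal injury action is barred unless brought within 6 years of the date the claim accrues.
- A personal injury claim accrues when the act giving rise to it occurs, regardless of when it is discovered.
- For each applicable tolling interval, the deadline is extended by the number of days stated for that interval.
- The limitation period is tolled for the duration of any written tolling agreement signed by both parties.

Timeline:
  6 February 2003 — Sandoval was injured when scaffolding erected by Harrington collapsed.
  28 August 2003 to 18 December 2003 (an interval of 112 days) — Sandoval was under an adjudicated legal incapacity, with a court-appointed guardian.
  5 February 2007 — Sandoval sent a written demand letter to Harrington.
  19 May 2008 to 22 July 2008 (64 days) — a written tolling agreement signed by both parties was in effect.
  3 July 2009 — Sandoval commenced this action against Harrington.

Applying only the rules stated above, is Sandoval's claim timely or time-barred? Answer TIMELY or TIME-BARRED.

The limitation period began to run on 6 February 2003.
Adding the 6 years base period to 6 February 2003 gives a deadline of 6 February 2009, before any tolling.
The period was tolled for 64 days by the written tolling agreement (19 May 2008 to 22 July 2008), pushing the deadline to 11 April 2009.
Although the plaintiff's incapacity ran from 28 August 2003 to 18 December 2003, the stated rules do not make that a tolling event, so it is disregarded.
The other events in the timeline have no effect on the limitation period under the stated rules.
The 3 July 2009 filing falls after the 11 April 2009 deadline; the claim is time-barred.

TIME-BARRED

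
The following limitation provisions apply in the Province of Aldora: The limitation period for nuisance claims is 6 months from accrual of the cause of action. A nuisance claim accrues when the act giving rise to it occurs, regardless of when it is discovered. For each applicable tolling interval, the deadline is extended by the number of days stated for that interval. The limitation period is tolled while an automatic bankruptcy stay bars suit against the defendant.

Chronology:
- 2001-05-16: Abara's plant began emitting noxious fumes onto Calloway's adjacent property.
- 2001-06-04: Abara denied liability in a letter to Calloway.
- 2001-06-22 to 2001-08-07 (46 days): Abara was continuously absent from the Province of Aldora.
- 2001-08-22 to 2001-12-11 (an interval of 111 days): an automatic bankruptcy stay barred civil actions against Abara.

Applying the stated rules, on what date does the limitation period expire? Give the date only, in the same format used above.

2002-03-07

The cause of action accrued on 2001-05-16, the date of the act.
Adding the 6 months base period to 2001-05-16 gives a deadline of 2001-11-16, before any tolling.
The period was tolled for 111 days by the automatic bankruptcy stay (2001-08-22 to 2001-12-11), pushing the deadline to 2002-03-07.
Although the defendant's absence ran from 2001-06-22 to 2001-08-07, the stated rules do not make that a tolling event, so it is disregarded.
Nothing else in the chronology tolls or restarts the period.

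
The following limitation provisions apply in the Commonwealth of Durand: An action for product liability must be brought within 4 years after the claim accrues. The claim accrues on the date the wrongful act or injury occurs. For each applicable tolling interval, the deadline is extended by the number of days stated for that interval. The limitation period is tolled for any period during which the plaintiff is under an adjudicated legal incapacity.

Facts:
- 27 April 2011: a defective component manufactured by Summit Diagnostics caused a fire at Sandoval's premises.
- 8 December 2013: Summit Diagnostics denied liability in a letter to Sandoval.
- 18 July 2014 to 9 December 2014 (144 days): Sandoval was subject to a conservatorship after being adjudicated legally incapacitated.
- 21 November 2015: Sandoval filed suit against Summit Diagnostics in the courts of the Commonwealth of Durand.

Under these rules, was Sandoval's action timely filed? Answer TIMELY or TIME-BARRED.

TIME-BARRED

The claim accrued on 27 April 2011, when the wrongful act occurred.
The untolled deadline — 4 years after 27 April 2011 — is 27 April 2015.
The period was tolled for 144 days by the plaintiff's legal incapacity (18 July 2014 to 9 December 2014), pushing the deadline to 18 September 2015.
The other events in the timeline have no effect on the limitation period under the stated rules.
Filing on 21 November 2015 missed the 18 September 2015 deadline — the action is time-barred.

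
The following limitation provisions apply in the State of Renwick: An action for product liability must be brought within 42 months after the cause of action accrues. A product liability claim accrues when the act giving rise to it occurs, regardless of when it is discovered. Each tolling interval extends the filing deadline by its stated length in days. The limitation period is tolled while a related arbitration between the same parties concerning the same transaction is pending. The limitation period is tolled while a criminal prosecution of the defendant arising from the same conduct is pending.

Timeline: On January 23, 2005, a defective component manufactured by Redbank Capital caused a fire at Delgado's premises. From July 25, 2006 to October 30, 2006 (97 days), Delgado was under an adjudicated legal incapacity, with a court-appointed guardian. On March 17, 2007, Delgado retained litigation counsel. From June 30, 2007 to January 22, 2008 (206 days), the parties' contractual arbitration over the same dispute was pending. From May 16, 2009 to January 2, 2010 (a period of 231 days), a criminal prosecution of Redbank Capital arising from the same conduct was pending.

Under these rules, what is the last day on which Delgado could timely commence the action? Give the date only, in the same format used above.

February 14, 2009

The claim accrued on January 23, 2005, when the wrongful act occurred.
Adding the 42 months base period to January 23, 2005 gives a deadline of July 23, 2008, before any tolling.
The period was tolled for 206 days by the pending related arbitration (June 30, 2007 to January 22, 2008), pushing the deadline to February 14, 2009.
The pending criminal prosecution from May 16, 2009 to January 2, 2010 began after the period had already run on February 14, 2009, so it has no tolling effect.
No stated provision tolls the period for the plaintiff's incapacity, so the interval from July 25, 2006 to October 30, 2006 has no effect on the deadline.
Nothing else in the chronology tolls or restarts the period.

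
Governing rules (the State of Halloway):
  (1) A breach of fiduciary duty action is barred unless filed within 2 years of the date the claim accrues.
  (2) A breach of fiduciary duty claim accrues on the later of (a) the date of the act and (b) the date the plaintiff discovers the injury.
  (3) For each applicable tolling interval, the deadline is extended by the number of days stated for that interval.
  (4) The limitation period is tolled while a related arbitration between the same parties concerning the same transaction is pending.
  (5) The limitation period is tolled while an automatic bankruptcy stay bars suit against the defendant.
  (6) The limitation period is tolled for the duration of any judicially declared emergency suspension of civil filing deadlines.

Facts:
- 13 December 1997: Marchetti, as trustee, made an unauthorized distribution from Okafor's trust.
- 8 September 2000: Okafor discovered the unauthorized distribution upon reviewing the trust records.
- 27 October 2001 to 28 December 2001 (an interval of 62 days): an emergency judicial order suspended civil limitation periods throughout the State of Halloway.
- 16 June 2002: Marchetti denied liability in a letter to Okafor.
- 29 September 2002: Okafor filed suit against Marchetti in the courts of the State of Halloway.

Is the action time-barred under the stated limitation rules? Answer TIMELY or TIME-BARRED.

Because discovery on 8 September 2000 post-dates the 13 December 1997 act, accrual under the later-of rule falls on 8 September 2000.
2 years from 8 September 2000 is 8 September 2002.
Because the emergency suspension of filing deadlines ran from 27 October 2001 to 28 December 2001, the deadline is extended by 62 days to 9 November 2002.
None of the other events listed affects the running of the period under the stated rules.
The 29 September 2002 filing precedes the 9 November 2002 deadline; the claim is timely.

TIMELY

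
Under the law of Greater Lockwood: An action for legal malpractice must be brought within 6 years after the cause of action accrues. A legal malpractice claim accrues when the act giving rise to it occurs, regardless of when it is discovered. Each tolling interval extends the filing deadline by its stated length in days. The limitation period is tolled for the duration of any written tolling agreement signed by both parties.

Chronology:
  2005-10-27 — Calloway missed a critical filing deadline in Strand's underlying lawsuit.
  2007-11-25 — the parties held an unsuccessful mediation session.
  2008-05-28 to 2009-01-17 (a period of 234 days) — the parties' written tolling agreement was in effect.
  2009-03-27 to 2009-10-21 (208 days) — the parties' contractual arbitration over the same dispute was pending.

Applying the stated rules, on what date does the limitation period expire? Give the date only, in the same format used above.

2012-06-17

The limitation period began to run on 2005-10-27.
6 years from 2005-10-27 is 2011-10-27.
Because the written tolling agreement ran from 2008-05-28 to 2009-01-17, the deadline is extended by 234 days to 2012-06-17.
No stated provision tolls the period for a pending arbitration, so the interval from 2009-03-27 to 2009-10-21 has no effect on the deadline.
The other events in the timeline have no effect on the limitation period under the stated rules.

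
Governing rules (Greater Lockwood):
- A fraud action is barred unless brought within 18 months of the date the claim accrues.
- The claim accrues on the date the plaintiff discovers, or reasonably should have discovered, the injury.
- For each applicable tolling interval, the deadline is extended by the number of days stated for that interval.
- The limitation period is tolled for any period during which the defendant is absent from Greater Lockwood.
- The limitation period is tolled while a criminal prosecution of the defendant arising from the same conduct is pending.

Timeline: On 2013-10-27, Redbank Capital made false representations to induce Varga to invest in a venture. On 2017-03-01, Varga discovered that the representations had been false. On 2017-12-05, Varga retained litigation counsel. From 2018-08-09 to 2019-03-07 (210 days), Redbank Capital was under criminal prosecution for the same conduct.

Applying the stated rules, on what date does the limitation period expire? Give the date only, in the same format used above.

2019-03-30

Under the discovery rule, the claim accrued on 2017-03-01, when Varga discovered the injury — not on the 2013-10-27 date of the underlying act.
Adding the 18 months base period to 2017-03-01 gives a deadline of 2018-09-01, before any tolling.
Because the pending criminal prosecution ran from 2018-08-09 to 2019-03-07, the deadline is extended by 210 days to 2019-03-30.
None of the other events listed affects the running of the period under the stated rules.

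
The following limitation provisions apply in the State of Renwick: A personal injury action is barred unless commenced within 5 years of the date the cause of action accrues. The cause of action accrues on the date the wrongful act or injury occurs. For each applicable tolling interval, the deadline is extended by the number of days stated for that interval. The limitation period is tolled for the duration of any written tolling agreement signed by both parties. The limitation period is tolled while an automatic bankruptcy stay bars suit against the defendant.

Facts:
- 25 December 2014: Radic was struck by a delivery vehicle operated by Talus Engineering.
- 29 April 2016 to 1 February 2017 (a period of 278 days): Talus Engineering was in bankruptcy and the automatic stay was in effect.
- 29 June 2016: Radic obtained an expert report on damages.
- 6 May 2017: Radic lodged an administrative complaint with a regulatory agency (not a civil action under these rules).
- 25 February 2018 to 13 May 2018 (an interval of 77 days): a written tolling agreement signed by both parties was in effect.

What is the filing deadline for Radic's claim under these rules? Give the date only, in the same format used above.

The cause of action accrued on 25 December 2014, the date of the act.
5 years from 25 December 2014 is 25 December 2019.
Because the automatic bankruptcy stay ran from 29 April 2016 to 1 February 2017, the deadline is extended by 278 days to 28 September 2020.
Because the written tolling agreement ran from 25 February 2018 to 13 May 2018, the deadline is extended by 77 days to 14 December 2020.
None of the other events listed affects the running of the period under the stated rules.

14 December 2020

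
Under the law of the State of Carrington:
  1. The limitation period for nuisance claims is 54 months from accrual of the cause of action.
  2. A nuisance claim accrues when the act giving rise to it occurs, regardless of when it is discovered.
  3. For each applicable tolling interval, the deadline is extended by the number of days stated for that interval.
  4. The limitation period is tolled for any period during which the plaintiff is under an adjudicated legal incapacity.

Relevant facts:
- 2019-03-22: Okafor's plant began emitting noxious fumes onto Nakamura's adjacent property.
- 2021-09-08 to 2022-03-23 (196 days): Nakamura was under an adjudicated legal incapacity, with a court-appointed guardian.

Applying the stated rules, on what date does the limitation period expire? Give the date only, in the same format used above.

2024-04-05

The limitation period began to run on 2019-03-22.
54 months from 2019-03-22 is 2023-09-22.
The period was tolled for 196 days by the plaintiff's legal incapacity (2021-09-08 to 2022-03-23), pushing the deadline to 2024-04-05.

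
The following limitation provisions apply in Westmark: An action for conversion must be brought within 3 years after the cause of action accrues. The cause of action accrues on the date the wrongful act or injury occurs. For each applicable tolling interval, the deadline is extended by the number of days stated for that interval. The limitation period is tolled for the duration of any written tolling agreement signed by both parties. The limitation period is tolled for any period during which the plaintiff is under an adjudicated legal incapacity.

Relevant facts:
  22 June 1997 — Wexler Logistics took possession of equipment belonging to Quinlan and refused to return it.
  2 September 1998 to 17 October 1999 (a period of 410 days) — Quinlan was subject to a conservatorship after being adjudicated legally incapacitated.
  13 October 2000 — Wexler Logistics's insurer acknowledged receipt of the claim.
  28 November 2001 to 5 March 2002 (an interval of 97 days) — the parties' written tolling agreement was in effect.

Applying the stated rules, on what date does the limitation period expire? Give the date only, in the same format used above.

6 August 2001

The claim accrued on 22 June 1997, when the wrongful act occurred.
3 years from 22 June 1997 is 22 June 2000.
The plaintiff's legal incapacity from 2 September 1998 to 17 October 1999 tolled the period for 410 days, extending the deadline to 6 August 2001.
The written tolling agreement starting 28 November 2001 came too late — the period had run on 6 August 2001 — and so does not extend the deadline.
None of the other events listed affects the running of the period under the stated rules.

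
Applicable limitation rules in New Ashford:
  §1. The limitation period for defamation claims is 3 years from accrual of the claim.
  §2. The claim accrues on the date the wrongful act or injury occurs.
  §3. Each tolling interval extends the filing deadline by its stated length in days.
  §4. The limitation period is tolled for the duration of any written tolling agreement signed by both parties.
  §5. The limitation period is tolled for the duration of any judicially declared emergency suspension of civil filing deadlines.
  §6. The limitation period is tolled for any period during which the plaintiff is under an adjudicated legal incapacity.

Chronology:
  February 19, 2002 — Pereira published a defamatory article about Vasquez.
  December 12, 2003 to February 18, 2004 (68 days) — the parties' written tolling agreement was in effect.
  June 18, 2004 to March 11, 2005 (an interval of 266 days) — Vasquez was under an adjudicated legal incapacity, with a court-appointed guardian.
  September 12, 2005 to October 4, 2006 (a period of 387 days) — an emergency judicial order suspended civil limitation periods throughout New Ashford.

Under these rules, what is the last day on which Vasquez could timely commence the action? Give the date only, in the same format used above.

February 10, 2007

The limitation period began to run on February 19, 2002.
The untolled deadline — 3 years after February 19, 2002 — is February 19, 2005.
The period was tolled for 68 days by the written tolling agreement (December 12, 2003 to February 18, 2004), pushing the deadline to April 28, 2005.
The period was tolled for 266 days by the plaintiff's legal incapacity (June 18, 2004 to March 11, 2005), pushing the deadline to January 19, 2006.
The period was tolled for 387 days by the emergency suspension of filing deadlines (September 12, 2005 to October 4, 2006), pushing the deadline to February 10, 2007.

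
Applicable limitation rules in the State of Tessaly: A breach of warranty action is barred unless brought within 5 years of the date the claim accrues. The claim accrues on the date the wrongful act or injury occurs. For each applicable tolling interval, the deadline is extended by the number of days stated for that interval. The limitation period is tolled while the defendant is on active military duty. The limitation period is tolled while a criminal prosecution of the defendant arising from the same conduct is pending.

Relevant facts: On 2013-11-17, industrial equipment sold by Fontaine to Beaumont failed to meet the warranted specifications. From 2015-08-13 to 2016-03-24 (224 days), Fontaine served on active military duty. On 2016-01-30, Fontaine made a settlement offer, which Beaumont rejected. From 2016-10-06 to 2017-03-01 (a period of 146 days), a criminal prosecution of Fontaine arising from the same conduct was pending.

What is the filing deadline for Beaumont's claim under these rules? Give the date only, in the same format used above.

The claim accrued on 2013-11-17, the date of the act.
Adding the 5 years base period to 2013-11-17 gives a deadline of 2018-11-17, before any tolling.
The defendant's active military service from 2015-08-13 to 2016-03-24 tolled the period for 224 days, extending the deadline to 2019-06-29.
Because the pending criminal prosecution ran from 2016-10-06 to 2017-03-01, the deadline is extended by 146 days to 2019-11-22.
Nothing else in the chronology tolls or restarts the period.

2019-11-22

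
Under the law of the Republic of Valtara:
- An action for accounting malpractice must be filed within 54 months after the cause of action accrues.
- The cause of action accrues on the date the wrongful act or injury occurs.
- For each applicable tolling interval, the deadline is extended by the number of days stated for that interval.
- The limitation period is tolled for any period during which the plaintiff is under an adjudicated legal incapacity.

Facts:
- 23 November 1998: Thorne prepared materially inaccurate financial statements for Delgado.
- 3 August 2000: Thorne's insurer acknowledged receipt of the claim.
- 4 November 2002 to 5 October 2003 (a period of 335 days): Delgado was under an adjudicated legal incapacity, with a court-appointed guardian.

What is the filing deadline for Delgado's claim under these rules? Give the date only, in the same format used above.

22 April 2004

The limitation period began to run on 23 November 1998.
54 months from 23 November 1998 is 23 May 2003.
The plaintiff's legal incapacity from 4 November 2002 to 5 October 2003 tolled the period for 335 days, extending the deadline to 22 April 2004.
The other events in the timeline have no effect on the limitation period under the stated rules.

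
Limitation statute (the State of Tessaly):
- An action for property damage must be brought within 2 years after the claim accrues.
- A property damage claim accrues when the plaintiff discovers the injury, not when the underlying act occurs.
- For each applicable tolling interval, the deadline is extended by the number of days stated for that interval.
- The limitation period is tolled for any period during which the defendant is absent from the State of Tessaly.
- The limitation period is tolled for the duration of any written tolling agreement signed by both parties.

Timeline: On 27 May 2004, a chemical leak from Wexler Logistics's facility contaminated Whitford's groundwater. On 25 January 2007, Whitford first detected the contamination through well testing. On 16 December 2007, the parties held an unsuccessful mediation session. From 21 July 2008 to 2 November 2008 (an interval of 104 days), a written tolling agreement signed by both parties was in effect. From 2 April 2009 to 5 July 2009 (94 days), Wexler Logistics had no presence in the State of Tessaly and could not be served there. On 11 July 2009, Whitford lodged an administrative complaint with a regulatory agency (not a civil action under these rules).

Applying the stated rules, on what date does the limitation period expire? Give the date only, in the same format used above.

Under the discovery rule, the claim accrued on 25 January 2007, when Whitford discovered the injury — not on the 27 May 2004 date of the underlying act.
The untolled deadline — 2 years after 25 January 2007 — is 25 January 2009.
Because the written tolling agreement ran from 21 July 2008 to 2 November 2008, the deadline is extended by 104 days to 9 May 2009.
The defendant's absence from the jurisdiction from 2 April 2009 to 5 July 2009 tolled the period for 94 days, extending the deadline to 11 August 2009.
Nothing else in the chronology tolls or restarts the period.

11 August 2009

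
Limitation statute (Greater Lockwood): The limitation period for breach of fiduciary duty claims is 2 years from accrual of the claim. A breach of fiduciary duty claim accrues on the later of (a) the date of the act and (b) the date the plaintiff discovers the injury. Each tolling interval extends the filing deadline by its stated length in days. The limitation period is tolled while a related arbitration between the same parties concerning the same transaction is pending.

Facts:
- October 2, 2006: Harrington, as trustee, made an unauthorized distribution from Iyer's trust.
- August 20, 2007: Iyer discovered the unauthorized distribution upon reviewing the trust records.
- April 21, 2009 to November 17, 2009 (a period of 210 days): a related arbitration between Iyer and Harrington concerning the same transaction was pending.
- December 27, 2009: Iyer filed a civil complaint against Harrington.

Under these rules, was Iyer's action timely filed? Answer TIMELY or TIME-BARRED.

Because discovery on August 20, 2007 post-dates the October 2, 2006 act, accrual under the later-of rule falls on August 20, 2007.
2 years from August 20, 2007 is August 20, 2009.
The pending related arbitration from April 21, 2009 to November 17, 2009 tolled the period for 210 days, extending the deadline to March 18, 2010.
Iyer filed on December 27, 2009, before the March 18, 2010 deadline, so the action is timely.

TIMELY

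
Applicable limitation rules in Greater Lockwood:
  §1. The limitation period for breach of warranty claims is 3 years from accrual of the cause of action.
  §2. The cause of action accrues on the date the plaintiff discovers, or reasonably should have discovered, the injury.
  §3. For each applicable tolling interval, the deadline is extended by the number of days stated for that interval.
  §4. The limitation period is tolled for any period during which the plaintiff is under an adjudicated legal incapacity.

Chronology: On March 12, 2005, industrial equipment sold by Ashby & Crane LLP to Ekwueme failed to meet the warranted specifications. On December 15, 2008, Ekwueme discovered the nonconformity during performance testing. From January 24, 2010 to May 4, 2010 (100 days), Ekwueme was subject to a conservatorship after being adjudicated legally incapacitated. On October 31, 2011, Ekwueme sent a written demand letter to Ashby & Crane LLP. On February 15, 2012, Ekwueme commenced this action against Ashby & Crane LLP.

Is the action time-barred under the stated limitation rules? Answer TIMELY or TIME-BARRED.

Accrual is tied to discovery, so the period began on December 15, 2008 rather than on March 12, 2005 when the act occurred.
The untolled deadline — 3 years after December 15, 2008 — is December 15, 2011.
The plaintiff's legal incapacity from January 24, 2010 to May 4, 2010 tolled the period for 100 days, extending the deadline to March 24, 2012.
The other events in the timeline have no effect on the limitation period under the stated rules.
Ekwueme filed on February 15, 2012, before the March 24, 2012 deadline, so the action is timely.

TIMELY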